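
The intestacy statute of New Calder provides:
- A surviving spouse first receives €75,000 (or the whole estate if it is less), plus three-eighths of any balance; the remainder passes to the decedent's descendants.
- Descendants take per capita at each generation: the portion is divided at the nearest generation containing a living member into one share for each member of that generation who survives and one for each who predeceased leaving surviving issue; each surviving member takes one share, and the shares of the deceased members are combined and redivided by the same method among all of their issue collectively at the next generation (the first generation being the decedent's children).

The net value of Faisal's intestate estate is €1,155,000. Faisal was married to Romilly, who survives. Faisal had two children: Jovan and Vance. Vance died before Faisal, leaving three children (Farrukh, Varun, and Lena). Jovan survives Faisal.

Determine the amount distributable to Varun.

Varun receives €112,500.

Romilly first takes €75,000, leaving a balance of €1,080,000. Romilly then takes three-eighths of the balance (€405,000), for a total of €480,000. The remaining €675,000 passes to the descendants.
The descendants' portion (€675,000) is divided at the children's generation into 2 shares of €337,500. Jovan takes €337,500. The remaining share for the deceased Vance (€337,500) is carried to the next generation.
That pool (€337,500) is divided at the grandchildren's generation equally among Farrukh, Varun, and Lena: €112,500 each.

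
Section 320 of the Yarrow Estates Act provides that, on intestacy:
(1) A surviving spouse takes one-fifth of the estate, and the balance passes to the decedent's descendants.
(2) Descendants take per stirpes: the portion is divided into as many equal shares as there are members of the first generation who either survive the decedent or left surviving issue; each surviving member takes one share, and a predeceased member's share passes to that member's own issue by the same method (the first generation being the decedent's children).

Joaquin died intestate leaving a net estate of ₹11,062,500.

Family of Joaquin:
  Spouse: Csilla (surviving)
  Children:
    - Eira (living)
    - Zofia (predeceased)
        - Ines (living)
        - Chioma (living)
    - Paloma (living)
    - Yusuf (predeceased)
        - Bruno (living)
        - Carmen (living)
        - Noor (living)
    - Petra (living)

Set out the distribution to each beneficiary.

Csilla takes one-fifth of ₹11,062,500 = ₹2,212,500. The remaining ₹8,850,000 passes to the descendants.
The descendants' portion (₹8,850,000) is divided into 5 shares of ₹1,770,000: Eira, Paloma, and Petra each take ₹1,770,000; Zofia's ₹1,770,000 share passes to Zofia's issue; Yusuf's ₹1,770,000 share passes to Yusuf's issue.
Zofia's share (₹1,770,000) is divided into 2 shares of ₹885,000: Ines and Chioma each take ₹885,000.
Yusuf's share (₹1,770,000) is divided into 3 shares of ₹590,000: Bruno, Carmen, and Noor each take ₹590,000.

Csilla: ₹2,212,500; Eira: ₹1,770,000; Ines: ₹885,000; Chioma: ₹885,000; Paloma: ₹1,770,000; Bruno: ₹590,000; Carmen: ₹590,000; Noor: ₹590,000; Petra: ₹1,770,000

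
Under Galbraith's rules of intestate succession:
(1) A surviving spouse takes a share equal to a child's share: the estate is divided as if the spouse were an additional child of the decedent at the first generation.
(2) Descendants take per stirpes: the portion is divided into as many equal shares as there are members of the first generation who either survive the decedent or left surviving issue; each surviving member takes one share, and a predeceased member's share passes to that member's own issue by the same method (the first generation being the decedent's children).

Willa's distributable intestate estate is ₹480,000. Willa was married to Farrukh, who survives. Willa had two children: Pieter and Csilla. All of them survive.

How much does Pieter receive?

Pieter receives ₹160,000.

The spouse counts as an additional share at the children's level, so there are 3 primary shares of ₹160,000. Farrukh takes one such share (₹160,000).
The children's combined portion (₹320,000) is divided into 2 shares of ₹160,000: Pieter and Csilla each take ₹160,000.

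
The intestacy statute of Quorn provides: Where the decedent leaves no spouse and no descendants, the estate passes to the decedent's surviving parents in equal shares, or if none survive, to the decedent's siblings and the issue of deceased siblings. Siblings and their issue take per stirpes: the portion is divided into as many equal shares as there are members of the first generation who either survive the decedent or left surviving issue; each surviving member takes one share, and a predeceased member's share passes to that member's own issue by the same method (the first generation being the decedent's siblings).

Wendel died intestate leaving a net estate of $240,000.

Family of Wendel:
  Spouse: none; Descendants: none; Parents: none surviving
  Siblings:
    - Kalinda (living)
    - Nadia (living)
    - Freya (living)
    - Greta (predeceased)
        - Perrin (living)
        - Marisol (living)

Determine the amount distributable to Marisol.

The entire $240,000 passes to the siblings and their issue.
That amount ($240,000) is divided into 4 shares of $60,000: Kalinda, Nadia, and Freya each take $60,000; Greta's $60,000 share passes to Greta's issue.
Greta's share ($60,000) is divided into 2 shares of $30,000: Perrin and Marisol each take $30,000.

Marisol receives $30,000.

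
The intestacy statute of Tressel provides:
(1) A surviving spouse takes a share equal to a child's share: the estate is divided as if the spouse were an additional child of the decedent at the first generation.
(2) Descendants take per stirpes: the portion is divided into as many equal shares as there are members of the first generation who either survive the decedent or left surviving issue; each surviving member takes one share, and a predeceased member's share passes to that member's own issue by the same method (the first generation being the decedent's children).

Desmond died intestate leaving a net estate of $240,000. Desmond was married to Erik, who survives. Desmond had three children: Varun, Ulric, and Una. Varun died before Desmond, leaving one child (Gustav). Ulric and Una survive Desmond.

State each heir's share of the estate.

The spouse counts as an additional share at the children's level, so there are 4 primary shares of $60,000. Erik takes one such share ($60,000).
The children's combined portion ($180,000) is divided into 3 shares of $60,000: Ulric and Una each take $60,000; Varun's $60,000 share passes to Varun's issue.
Varun's share ($60,000) passes entirely to Gustav.

Erik: $60,000; Gustav: $60,000; Ulric: $60,000; Una: $60,000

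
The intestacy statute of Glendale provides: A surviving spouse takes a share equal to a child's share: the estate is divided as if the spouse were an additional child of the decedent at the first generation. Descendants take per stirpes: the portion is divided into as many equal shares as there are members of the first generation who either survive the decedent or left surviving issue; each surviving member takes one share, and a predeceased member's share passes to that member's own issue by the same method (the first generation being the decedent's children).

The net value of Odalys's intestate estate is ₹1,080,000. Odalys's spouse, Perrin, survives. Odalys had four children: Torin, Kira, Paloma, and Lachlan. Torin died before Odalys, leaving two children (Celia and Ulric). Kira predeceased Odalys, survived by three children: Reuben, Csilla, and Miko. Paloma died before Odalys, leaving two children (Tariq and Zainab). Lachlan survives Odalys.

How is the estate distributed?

The spouse counts as an additional share at the children's level, so there are 5 primary shares of ₹216,000. Perrin takes one such share (₹216,000).
The children's combined portion (₹864,000) is divided into 4 shares of ₹216,000: Lachlan takes ₹216,000; Torin's ₹216,000 share passes to Torin's issue; Kira's ₹216,000 share passes to Kira's issue; Paloma's ₹216,000 share passes to Paloma's issue.
Torin's share (₹216,000) is divided into 2 shares of ₹108,000: Celia and Ulric each take ₹108,000.
Kira's share (₹216,000) is divided into 3 shares of ₹72,000: Reuben, Csilla, and Miko each take ₹72,000.
Paloma's share (₹216,000) is divided into 2 shares of ₹108,000: Tariq and Zainab each take ₹108,000.

Perrin: ₹216,000; Celia: ₹108,000; Ulric: ₹108,000; Reuben: ₹72,000; Csilla: ₹72,000; Miko: ₹72,000; Tariq: ₹108,000; Zainab: ₹108,000; Lachlan: ₹216,000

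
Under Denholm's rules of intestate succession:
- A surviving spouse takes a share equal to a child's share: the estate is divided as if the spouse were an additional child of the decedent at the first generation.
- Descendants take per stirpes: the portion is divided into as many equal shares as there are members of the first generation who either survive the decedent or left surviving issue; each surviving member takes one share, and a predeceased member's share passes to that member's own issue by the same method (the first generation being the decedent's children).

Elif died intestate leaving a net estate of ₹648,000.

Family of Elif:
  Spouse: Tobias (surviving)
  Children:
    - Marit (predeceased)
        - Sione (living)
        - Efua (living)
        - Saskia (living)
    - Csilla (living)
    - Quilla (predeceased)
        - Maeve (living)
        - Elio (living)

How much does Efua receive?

Efua receives ₹54,000.

The spouse counts as an additional share at the children's level, so there are 4 primary shares of ₹162,000. Tobias takes one such share (₹162,000).
The children's combined portion (₹486,000) is divided into 3 shares of ₹162,000: Csilla takes ₹162,000; Marit's ₹162,000 share passes to Marit's issue; Quilla's ₹162,000 share passes to Quilla's issue.
Marit's share (₹162,000) is divided into 3 shares of ₹54,000: Sione, Efua, and Saskia each take ₹54,000.
Quilla's share (₹162,000) is divided into 2 shares of ₹81,000: Maeve and Elio each take ₹81,000.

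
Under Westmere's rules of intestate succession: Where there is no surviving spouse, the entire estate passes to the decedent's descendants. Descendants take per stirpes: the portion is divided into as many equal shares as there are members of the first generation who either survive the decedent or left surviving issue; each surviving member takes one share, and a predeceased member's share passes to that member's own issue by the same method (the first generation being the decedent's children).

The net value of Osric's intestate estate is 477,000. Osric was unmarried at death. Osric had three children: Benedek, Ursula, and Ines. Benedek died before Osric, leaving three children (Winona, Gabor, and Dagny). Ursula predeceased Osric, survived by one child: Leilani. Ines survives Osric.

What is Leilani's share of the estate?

The entire 477,000 passes to the descendants.
That amount (477,000) is divided into 3 shares of 159,000: Ines takes 159,000; Benedek's 159,000 share passes to Benedek's issue; Ursula's 159,000 share passes to Ursula's issue.
Benedek's share (159,000) is divided into 3 shares of 53,000: Winona, Gabor, and Dagny each take 53,000.
Ursula's share (159,000) passes entirely to Leilani.

Leilani receives 159,000.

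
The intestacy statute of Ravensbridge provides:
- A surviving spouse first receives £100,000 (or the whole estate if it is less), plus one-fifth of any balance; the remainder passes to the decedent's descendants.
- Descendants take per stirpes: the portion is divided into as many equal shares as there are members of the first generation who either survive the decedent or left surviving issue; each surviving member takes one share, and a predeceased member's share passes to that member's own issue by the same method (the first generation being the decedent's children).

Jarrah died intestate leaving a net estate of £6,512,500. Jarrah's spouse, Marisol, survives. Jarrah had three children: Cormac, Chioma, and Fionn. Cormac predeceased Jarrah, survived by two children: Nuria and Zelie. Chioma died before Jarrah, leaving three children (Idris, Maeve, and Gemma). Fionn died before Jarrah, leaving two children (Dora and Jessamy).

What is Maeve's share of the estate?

Maeve receives £570,000.

Marisol first takes £100,000, leaving a balance of £6,412,500. Marisol then takes one-fifth of the balance (£1,282,500), for a total of £1,382,500. The remaining £5,130,000 passes to the descendants.
The descendants' portion (£5,130,000) is divided into 3 shares of £1,710,000: Cormac's £1,710,000 share passes to Cormac's issue; Chioma's £1,710,000 share passes to Chioma's issue; Fionn's £1,710,000 share passes to Fionn's issue.
Cormac's share (£1,710,000) is divided into 2 shares of £855,000: Nuria and Zelie each take £855,000.
Chioma's share (£1,710,000) is divided into 3 shares of £570,000: Idris, Maeve, and Gemma each take £570,000.
Fionn's share (£1,710,000) is divided into 2 shares of £855,000: Dora and Jessamy each take £855,000.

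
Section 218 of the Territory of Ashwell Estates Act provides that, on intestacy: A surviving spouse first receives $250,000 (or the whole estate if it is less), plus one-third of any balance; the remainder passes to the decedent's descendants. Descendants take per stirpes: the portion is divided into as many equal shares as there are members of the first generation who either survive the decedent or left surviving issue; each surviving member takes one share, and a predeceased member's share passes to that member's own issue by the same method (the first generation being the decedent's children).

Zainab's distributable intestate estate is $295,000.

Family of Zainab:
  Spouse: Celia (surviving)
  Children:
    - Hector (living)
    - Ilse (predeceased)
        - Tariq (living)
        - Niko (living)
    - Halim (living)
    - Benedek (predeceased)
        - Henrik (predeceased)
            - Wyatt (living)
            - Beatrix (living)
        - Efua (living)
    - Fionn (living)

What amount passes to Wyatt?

Celia first takes $250,000, leaving a balance of $45,000. Celia then takes one-third of the balance ($15,000), for a total of $265,000. The remaining $30,000 passes to the descendants.
The descendants' portion ($30,000) is divided into 5 shares of $6,000: Hector, Halim, and Fionn each take $6,000; Ilse's $6,000 share passes to Ilse's issue; Benedek's $6,000 share passes to Benedek's issue.
Ilse's share ($6,000) is divided into 2 shares of $3,000: Tariq and Niko each take $3,000.
Benedek's share ($6,000) is divided into 2 shares of $3,000: Efua takes $3,000; Henrik's $3,000 share passes to Henrik's issue.
Henrik's share ($3,000) is divided into 2 shares of $1,500: Wyatt and Beatrix each take $1,500.

Wyatt receives $1,500.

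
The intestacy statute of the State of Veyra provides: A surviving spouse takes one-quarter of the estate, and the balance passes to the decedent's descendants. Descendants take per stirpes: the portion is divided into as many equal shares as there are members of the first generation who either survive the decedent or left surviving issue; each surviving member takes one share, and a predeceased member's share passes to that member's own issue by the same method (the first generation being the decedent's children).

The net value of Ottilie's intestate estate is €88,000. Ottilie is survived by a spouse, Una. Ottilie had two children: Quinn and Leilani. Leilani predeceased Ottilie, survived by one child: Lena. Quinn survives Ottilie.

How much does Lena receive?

Lena receives €33,000.

Una takes one-quarter of €88,000 = €22,000. The remaining €66,000 passes to the descendants.
The descendants' portion (€66,000) is divided into 2 shares of €33,000: Quinn takes €33,000; Leilani's €33,000 share passes to Leilani's issue.
Leilani's share (€33,000) passes entirely to Lena.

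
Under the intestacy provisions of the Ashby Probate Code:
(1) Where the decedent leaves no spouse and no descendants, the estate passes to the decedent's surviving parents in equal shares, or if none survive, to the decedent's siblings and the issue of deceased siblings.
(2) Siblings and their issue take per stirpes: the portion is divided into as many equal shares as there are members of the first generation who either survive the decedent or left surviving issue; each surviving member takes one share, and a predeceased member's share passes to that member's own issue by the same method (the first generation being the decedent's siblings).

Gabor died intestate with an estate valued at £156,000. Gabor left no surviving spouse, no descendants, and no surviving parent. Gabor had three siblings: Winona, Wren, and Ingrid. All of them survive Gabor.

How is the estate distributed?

The entire £156,000 passes to the siblings and their issue.
That amount (£156,000) is divided into 3 shares of £52,000: Winona, Wren, and Ingrid each take £52,000.

Winona: £52,000; Wren: £52,000; Ingrid: £52,000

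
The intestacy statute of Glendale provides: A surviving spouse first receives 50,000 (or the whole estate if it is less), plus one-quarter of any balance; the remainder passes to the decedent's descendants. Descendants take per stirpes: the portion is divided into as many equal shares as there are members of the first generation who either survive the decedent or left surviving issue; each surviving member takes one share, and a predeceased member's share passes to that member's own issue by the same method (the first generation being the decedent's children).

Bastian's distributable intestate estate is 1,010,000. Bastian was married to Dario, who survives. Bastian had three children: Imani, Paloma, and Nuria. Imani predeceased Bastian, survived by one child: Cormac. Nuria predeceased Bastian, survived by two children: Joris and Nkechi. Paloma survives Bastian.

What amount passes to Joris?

Dario first takes 50,000, leaving a balance of 960,000. Dario then takes one-quarter of the balance (240,000), for a total of 290,000. The remaining 720,000 passes to the descendants.
The descendants' portion (720,000) is divided into 3 shares of 240,000: Paloma takes 240,000; Imani's 240,000 share passes to Imani's issue; Nuria's 240,000 share passes to Nuria's issue.
Imani's share (240,000) passes entirely to Cormac.
Nuria's share (240,000) is divided into 2 shares of 120,000: Joris and Nkechi each take 120,000.

Joris receives 120,000.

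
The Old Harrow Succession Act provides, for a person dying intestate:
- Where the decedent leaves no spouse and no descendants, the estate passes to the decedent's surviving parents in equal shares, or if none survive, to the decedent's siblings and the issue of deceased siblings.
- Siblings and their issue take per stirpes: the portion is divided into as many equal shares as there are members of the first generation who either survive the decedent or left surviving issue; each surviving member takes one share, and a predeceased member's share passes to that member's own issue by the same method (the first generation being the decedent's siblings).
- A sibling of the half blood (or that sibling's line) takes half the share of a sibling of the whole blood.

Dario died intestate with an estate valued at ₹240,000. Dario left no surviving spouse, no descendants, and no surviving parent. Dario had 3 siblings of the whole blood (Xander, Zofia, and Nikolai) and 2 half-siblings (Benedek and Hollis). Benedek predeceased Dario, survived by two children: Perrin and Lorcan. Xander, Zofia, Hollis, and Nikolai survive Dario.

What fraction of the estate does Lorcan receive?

The entire ₹240,000 passes to the siblings and their issue.
Counting each half-blood sibling's line as half a unit, there are 4 units in ₹240,000, so one unit is ₹60,000. Whole-blood lines (Xander, Zofia, and Nikolai) take ₹60,000 each; half-blood lines (Benedek and Hollis) take ₹30,000 each.
Benedek's share (₹30,000) is divided into 2 shares of ₹15,000: Perrin and Lorcan each take ₹15,000.

Lorcan receives 1/16 of the estate.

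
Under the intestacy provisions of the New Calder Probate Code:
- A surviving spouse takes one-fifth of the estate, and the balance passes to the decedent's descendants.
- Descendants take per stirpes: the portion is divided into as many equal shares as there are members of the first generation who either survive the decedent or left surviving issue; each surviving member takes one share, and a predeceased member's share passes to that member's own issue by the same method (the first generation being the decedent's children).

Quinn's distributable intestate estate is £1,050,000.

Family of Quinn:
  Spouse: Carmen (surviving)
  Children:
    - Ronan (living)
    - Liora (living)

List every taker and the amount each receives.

Carmen: £210,000; Ronan: £420,000; Liora: £420,000

Carmen takes one-fifth of £1,050,000 = £210,000. The remaining £840,000 passes to the descendants.
The descendants' portion (£840,000) is divided into 2 shares of £420,000: Ronan and Liora each take £420,000.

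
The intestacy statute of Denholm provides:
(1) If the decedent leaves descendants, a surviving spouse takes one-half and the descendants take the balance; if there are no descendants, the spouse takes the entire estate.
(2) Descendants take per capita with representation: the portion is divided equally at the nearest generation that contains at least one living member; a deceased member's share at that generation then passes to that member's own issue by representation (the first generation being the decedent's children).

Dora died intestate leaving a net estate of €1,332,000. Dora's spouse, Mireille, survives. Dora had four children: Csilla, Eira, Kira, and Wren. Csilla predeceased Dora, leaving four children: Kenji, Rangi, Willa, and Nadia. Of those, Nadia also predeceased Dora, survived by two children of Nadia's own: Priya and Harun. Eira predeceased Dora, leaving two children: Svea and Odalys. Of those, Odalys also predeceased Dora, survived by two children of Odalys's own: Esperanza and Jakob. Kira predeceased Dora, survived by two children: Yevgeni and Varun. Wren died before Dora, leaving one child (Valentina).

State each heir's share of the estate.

Mireille takes one-half of €1,332,000 = €666,000. The remaining €666,000 passes to the descendants.
No child survives, so the initial division is made at the grandchildren's generation.
The descendants' portion (€666,000) is divided into 9 shares of €74,000: Kenji, Rangi, Willa, Svea, Yevgeni, Varun, and Valentina each take €74,000; Nadia's €74,000 share passes to Nadia's issue; Odalys's €74,000 share passes to Odalys's issue.
Nadia's share (€74,000) is divided into 2 shares of €37,000: Priya and Harun each take €37,000.
Odalys's share (€74,000) is divided into 2 shares of €37,000: Esperanza and Jakob each take €37,000.

Mireille: €666,000; Kenji: €74,000; Rangi: €74,000; Willa: €74,000; Priya: €37,000; Harun: €37,000; Svea: €74,000; Esperanza: €37,000; Jakob: €37,000; Yevgeni: €74,000; Varun: €74,000; Valentina: €74,000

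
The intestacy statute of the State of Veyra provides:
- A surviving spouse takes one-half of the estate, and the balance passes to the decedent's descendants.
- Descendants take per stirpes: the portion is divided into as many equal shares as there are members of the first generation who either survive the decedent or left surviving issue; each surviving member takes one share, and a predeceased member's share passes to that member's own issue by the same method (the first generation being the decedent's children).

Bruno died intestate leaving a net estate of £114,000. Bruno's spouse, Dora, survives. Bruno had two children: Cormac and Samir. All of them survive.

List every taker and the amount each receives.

Dora takes one-half of £114,000 = £57,000. The remaining £57,000 passes to the descendants.
The descendants' portion (£57,000) is divided into 2 shares of £28,500: Cormac and Samir each take £28,500.

Dora: £57,000; Cormac: £28,500; Samir: £28,500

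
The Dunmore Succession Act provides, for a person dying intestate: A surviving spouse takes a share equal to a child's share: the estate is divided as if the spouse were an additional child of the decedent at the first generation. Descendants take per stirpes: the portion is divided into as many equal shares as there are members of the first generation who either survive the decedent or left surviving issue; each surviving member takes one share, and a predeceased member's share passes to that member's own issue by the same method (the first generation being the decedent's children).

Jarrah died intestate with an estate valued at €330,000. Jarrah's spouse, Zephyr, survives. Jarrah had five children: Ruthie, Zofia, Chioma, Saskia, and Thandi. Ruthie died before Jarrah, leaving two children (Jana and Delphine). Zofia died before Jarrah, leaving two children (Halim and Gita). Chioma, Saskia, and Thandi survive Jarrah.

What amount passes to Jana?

Jana receives €27,500.

The spouse counts as an additional share at the children's level, so there are 6 primary shares of €55,000. Zephyr takes one such share (€55,000).
The children's combined portion (€275,000) is divided into 5 shares of €55,000: Chioma, Saskia, and Thandi each take €55,000; Ruthie's €55,000 share passes to Ruthie's issue; Zofia's €55,000 share passes to Zofia's issue.
Ruthie's share (€55,000) is divided into 2 shares of €27,500: Jana and Delphine each take €27,500.
Zofia's share (€55,000) is divided into 2 shares of €27,500: Halim and Gita each take €27,500.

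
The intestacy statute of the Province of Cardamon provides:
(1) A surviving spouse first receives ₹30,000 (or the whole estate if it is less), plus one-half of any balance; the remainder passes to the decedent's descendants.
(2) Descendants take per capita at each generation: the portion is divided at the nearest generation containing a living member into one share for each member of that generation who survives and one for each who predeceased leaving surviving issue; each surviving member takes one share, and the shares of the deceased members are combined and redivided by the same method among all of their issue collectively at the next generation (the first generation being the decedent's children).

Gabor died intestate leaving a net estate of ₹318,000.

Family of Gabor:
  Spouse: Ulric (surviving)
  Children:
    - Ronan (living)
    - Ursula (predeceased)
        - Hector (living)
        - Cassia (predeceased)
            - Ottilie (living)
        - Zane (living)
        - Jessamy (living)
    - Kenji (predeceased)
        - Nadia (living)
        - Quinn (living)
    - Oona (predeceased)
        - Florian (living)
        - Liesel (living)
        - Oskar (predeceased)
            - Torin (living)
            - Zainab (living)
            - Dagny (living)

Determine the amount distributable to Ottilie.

Ottilie receives ₹6,000.

Ulric first takes ₹30,000, leaving a balance of ₹288,000. Ulric then takes one-half of the balance (₹144,000), for a total of ₹174,000. The remaining ₹144,000 passes to the descendants.
The descendants' portion (₹144,000) is divided at the children's generation into 4 shares of ₹36,000. Ronan takes ₹36,000. The 3 shares of the deceased (Ursula, Kenji, and Oona) are combined into a pool of ₹108,000.
That pool (₹108,000) is divided at the grandchildren's generation into 9 shares of ₹12,000. Hector, Zane, Jessamy, Nadia, Quinn, Florian, and Liesel each take ₹12,000. The 2 shares of the deceased (Cassia and Oskar) are combined into a pool of ₹24,000.
That pool (₹24,000) is divided at the great-grandchildren's generation equally among Ottilie, Torin, Zainab, and Dagny: ₹6,000 each.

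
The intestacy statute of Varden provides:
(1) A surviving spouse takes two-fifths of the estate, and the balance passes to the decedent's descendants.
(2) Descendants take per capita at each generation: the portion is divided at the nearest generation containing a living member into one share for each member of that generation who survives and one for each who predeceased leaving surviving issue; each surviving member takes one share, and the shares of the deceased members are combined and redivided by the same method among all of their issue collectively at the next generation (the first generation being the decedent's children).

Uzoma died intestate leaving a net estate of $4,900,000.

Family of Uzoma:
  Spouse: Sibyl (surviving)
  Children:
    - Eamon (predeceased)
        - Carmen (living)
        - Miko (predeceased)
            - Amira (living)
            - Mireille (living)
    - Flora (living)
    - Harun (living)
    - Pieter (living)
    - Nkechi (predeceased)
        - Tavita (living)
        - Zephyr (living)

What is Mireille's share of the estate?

Sibyl takes two-fifths of $4,900,000 = $1,960,000. The remaining $2,940,000 passes to the descendants.
The descendants' portion ($2,940,000) is divided at the children's generation into 5 shares of $588,000. Flora, Harun, and Pieter each take $588,000. The 2 shares of the deceased (Eamon and Nkechi) are combined into a pool of $1,176,000.
That pool ($1,176,000) is divided at the grandchildren's generation into 4 shares of $294,000. Carmen, Tavita, and Zephyr each take $294,000. The remaining share for the deceased Miko ($294,000) is carried to the next generation.
That pool ($294,000) is divided at the great-grandchildren's generation equally among Amira and Mireille: $147,000 each.

Mireille receives $147,000.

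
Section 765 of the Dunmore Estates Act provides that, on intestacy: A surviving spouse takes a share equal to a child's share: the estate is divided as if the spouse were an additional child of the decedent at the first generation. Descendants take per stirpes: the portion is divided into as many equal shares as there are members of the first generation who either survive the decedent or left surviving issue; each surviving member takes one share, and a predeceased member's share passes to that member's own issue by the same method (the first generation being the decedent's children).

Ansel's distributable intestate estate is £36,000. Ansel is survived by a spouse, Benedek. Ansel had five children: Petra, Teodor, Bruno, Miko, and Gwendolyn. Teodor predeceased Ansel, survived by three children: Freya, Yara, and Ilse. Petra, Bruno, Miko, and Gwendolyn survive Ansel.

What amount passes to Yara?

Yara receives £2,000.

The spouse counts as an additional share at the children's level, so there are 6 primary shares of £6,000. Benedek takes one such share (£6,000).
The children's combined portion (£30,000) is divided into 5 shares of £6,000: Petra, Bruno, Miko, and Gwendolyn each take £6,000; Teodor's £6,000 share passes to Teodor's issue.
Teodor's share (£6,000) is divided into 3 shares of £2,000: Freya, Yara, and Ilse each take £2,000.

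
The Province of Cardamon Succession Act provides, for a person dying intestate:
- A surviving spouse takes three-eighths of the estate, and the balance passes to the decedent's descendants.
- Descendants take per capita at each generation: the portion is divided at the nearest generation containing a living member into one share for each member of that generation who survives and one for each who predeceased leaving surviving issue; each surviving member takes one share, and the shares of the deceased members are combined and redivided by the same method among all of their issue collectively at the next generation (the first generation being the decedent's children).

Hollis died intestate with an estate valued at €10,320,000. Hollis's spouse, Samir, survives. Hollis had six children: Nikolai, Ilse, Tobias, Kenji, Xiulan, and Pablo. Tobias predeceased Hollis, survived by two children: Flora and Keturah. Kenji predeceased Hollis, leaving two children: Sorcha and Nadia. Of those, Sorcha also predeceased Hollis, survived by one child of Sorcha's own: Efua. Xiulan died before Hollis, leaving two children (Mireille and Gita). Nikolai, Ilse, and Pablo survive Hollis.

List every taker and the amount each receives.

Samir: €3,870,000; Nikolai: €1,075,000; Ilse: €1,075,000; Flora: €537,500; Keturah: €537,500; Efua: €537,500; Nadia: €537,500; Mireille: €537,500; Gita: €537,500; Pablo: €1,075,000

Samir takes three-eighths of €10,320,000 = €3,870,000. The remaining €6,450,000 passes to the descendants.
The descendants' portion (€6,450,000) is divided at the children's generation into 6 shares of €1,075,000. Nikolai, Ilse, and Pablo each take €1,075,000. The 3 shares of the deceased (Tobias, Kenji, and Xiulan) are combined into a pool of €3,225,000.
That pool (€3,225,000) is divided at the grandchildren's generation into 6 shares of €537,500. Flora, Keturah, Nadia, Mireille, and Gita each take €537,500. The remaining share for the deceased Sorcha (€537,500) is carried to the next generation.
That pool (€537,500) passes entirely to Efua, the sole taker at the great-grandchildren's generation.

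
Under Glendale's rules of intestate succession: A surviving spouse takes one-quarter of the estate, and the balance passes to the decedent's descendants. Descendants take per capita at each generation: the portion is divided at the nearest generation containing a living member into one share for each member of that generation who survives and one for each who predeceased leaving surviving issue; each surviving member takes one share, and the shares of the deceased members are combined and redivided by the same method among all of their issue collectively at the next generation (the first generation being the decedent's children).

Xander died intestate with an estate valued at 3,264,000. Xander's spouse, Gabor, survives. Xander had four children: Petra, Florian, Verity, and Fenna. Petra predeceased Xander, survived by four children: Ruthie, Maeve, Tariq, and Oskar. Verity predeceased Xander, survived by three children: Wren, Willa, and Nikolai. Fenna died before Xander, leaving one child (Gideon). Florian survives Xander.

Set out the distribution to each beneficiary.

Gabor takes one-quarter of 3,264,000 = 816,000. The remaining 2,448,000 passes to the descendants.
The descendants' portion (2,448,000) is divided at the children's generation into 4 shares of 612,000. Florian takes 612,000. The 3 shares of the deceased (Petra, Verity, and Fenna) are combined into a pool of 1,836,000.
That pool (1,836,000) is divided at the grandchildren's generation equally among Ruthie, Maeve, Tariq, Oskar, Wren, Willa, Nikolai, and Gideon: 229,500 each.

Gabor: 816,000; Ruthie: 229,500; Maeve: 229,500; Tariq: 229,500; Oskar: 229,500; Florian: 612,000; Wren: 229,500; Willa: 229,500; Nikolai: 229,500; Gideon: 229,500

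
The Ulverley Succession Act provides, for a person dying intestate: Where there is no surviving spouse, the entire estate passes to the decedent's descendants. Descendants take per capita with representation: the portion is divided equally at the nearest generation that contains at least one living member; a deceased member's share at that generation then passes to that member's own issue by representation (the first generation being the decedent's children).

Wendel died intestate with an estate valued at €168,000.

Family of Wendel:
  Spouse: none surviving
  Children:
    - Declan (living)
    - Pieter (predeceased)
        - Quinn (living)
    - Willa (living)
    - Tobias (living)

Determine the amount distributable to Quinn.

Quinn receives €42,000.

The entire €168,000 passes to the descendants.
That amount (€168,000) is divided into 4 shares of €42,000: Declan, Willa, and Tobias each take €42,000; Pieter's €42,000 share passes to Pieter's issue.
Pieter's share (€42,000) passes entirely to Quinn.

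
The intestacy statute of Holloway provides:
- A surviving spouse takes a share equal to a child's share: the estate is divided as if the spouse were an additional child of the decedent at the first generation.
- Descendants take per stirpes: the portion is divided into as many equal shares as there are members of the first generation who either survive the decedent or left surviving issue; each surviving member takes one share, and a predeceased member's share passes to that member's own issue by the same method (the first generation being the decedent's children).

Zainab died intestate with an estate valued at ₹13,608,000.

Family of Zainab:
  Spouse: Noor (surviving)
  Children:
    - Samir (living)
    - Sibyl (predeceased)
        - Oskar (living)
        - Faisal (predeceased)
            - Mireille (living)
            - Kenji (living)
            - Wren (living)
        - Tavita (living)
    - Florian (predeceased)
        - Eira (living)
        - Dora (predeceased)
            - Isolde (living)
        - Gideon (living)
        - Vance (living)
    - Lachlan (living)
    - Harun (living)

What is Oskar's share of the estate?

Oskar receives ₹756,000.

The spouse counts as an additional share at the children's level, so there are 6 primary shares of ₹2,268,000. Noor takes one such share (₹2,268,000).
The children's combined portion (₹11,340,000) is divided into 5 shares of ₹2,268,000: Samir, Lachlan, and Harun each take ₹2,268,000; Sibyl's ₹2,268,000 share passes to Sibyl's issue; Florian's ₹2,268,000 share passes to Florian's issue.
Sibyl's share (₹2,268,000) is divided into 3 shares of ₹756,000: Oskar and Tavita each take ₹756,000; Faisal's ₹756,000 share passes to Faisal's issue.
Faisal's share (₹756,000) is divided into 3 shares of ₹252,000: Mireille, Kenji, and Wren each take ₹252,000.
Florian's share (₹2,268,000) is divided into 4 shares of ₹567,000: Eira, Gideon, and Vance each take ₹567,000; Dora's ₹567,000 share passes to Dora's issue.
Dora's share (₹567,000) passes entirely to Isolde.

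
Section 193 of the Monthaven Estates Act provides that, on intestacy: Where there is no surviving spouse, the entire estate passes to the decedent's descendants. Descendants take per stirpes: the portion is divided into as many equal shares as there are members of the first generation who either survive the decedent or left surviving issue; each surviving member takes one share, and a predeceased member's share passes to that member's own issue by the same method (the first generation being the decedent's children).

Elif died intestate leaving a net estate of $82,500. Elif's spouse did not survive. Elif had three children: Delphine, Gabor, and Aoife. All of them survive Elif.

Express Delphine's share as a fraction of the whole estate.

Delphine receives 1/3 of the estate.

The entire $82,500 passes to the descendants.
That amount ($82,500) is divided into 3 shares of $27,500: Delphine, Gabor, and Aoife each take $27,500.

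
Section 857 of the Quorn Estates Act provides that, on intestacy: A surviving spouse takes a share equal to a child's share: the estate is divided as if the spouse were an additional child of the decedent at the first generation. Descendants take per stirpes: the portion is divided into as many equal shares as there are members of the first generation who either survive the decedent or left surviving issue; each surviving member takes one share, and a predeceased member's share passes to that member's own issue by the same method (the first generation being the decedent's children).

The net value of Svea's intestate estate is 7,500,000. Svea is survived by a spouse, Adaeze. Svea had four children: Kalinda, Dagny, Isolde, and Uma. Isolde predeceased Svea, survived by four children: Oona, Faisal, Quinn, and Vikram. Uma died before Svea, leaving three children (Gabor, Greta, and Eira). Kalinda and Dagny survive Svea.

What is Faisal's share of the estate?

The spouse counts as an additional share at the children's level, so there are 5 primary shares of 1,500,000. Adaeze takes one such share (1,500,000).
The children's combined portion (6,000,000) is divided into 4 shares of 1,500,000: Kalinda and Dagny each take 1,500,000; Isolde's 1,500,000 share passes to Isolde's issue; Uma's 1,500,000 share passes to Uma's issue.
Isolde's share (1,500,000) is divided into 4 shares of 375,000: Oona, Faisal, Quinn, and Vikram each take 375,000.
Uma's share (1,500,000) is divided into 3 shares of 500,000: Gabor, Greta, and Eira each take 500,000.

Faisal receives 375,000.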